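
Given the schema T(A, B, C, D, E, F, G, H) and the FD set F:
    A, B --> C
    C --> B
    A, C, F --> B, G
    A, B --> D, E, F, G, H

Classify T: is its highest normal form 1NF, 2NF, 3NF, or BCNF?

3NF

Candidate keys: {A, B}, {A, C}. Prime attributes: {A, B, C}.
C --> B breaks BCNF: {C}⁺ = {B, C}, so {C} is not a superkey.
Its right-hand attributes {B} are all prime, as are those of every other non-superkey FD — the relation is in 3NF.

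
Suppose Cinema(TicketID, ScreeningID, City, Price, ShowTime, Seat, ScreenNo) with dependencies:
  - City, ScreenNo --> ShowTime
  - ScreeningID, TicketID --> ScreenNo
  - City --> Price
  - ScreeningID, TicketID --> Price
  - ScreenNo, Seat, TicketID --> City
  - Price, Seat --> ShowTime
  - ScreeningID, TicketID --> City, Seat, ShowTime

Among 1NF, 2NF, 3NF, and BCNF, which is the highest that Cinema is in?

Candidate key: {ScreeningID, TicketID}. Prime attributes: {ScreeningID, TicketID}.
For City, ScreenNo --> ShowTime we have {City, ScreenNo}⁺ = {City, Price, ScreenNo, ShowTime}; {City, ScreenNo} is not a superkey, so BCNF fails.
City, ScreenNo --> ShowTime determines the non-prime attribute {ShowTime} from a non-superkey — 3NF is violated.
No non-prime attribute depends on a proper subset of any candidate key, so 2NF holds.

2NF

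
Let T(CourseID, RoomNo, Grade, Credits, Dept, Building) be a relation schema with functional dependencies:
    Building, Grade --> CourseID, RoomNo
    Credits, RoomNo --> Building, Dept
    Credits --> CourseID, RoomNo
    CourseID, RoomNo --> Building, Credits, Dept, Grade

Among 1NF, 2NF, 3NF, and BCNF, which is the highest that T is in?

BCNF

Candidate keys: {Building, Grade}, {CourseID, RoomNo}, {Credits}. Prime attributes: {Building, CourseID, Credits, Grade, RoomNo}.
Each dependency's left side is a superkey — BCNF holds.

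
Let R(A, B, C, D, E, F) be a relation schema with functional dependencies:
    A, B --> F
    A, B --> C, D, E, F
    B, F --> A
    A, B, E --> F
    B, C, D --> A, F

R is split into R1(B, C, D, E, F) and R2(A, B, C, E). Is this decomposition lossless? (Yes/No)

Common attributes: {B, C, E}; their closure is {B, C, E}.
R1 ⊄ {B, C, E} and R2 ⊄ {B, C, E}, so the split is lossy.

No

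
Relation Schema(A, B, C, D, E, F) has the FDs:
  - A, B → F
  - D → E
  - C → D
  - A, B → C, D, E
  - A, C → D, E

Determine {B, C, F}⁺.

{B, C, D, E, F}

Start with {B, C, F}.
C → D applies; add {D} → now {B, C, D, F}.
D → E applies; add {E} → now {B, C, D, E, F}.
No further FD applies.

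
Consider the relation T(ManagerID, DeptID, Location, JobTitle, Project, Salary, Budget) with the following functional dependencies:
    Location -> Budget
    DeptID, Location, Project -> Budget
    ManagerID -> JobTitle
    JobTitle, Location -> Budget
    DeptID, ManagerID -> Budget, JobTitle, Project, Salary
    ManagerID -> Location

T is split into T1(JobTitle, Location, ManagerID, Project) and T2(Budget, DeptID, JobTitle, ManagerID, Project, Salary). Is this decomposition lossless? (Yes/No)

T1 ∩ T2 = {JobTitle, ManagerID, Project}; its closure under F is {Budget, JobTitle, Location, ManagerID, Project}.
This includes all of T1, so the common attributes are a superkey of T1 — the join is lossless.

Yes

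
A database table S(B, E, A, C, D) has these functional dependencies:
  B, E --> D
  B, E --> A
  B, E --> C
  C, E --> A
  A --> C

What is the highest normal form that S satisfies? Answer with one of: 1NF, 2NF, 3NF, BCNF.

2NF

Candidate key: {B, E}. Prime attributes: {B, E}.
C, E --> A: {C, E}⁺ = {A, C, E}, which is not all of the attributes, so the left side is not a superkey — BCNF is violated.
Because {A} is non-prime and the left side of C, E --> A is not a superkey, the relation is not in 3NF.
No proper subset of a key has a non-prime attribute in its closure, so there is no partial dependency; 2NF holds.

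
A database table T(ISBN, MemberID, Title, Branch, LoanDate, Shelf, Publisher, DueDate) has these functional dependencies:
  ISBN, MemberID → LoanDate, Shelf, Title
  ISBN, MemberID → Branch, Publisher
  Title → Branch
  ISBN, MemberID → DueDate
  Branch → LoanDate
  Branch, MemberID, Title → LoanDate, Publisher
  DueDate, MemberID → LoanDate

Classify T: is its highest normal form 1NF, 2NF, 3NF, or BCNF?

Candidate key: {ISBN, MemberID}. Prime attributes: {ISBN, MemberID}.
Title → Branch: {Title}⁺ = {Branch, LoanDate, Title}, which is not all of the attributes, so the left side is not a superkey — BCNF is violated.
Title → Branch has non-prime {Branch} on the right and a non-superkey on the left, so 3NF fails.
No non-prime attribute depends on a proper subset of any candidate key, so 2NF holds.

2NF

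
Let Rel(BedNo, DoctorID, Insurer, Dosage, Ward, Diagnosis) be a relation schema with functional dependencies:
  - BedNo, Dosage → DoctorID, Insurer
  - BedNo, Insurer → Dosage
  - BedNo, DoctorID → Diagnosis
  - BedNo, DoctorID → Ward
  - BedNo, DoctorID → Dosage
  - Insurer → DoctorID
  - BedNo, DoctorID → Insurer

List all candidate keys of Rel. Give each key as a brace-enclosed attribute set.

No FD produces {BedNo}, so it must be in every candidate key.
{BedNo, DoctorID}⁺ = {BedNo, Diagnosis, DoctorID, Dosage, Insurer, Ward}, which is every attribute, so {BedNo, DoctorID} is a candidate key.
{BedNo, Dosage}⁺ = {BedNo, Diagnosis, DoctorID, Dosage, Insurer, Ward}, which is every attribute, so {BedNo, Dosage} is a candidate key.
{BedNo, Insurer}⁺ = {BedNo, Diagnosis, DoctorID, Dosage, Insurer, Ward}, which is every attribute, so {BedNo, Insurer} is a candidate key.
Any other superkey properly contains one of these, so there are no further candidate keys.

{BedNo, DoctorID}, {BedNo, Dosage}, {BedNo, Insurer}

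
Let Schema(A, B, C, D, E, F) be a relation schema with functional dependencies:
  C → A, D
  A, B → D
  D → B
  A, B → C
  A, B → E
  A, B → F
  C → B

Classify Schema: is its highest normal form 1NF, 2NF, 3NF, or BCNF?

3NF

Candidate keys: {A, B}, {A, D}, {C}. Prime attributes: {A, B, C, D}.
D → B breaks BCNF: {D}⁺ = {B, D}, so {D} is not a superkey.
Its right-hand attributes {B} are all prime, as are those of every other non-superkey FD — the relation is in 3NF.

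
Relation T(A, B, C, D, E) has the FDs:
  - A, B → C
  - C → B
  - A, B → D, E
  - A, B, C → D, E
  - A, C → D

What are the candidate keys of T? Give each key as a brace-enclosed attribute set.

{A, B}, {A, C}

Attributes never on any right-hand side: {A} — every candidate key must contain it.
{A, B}⁺ = {A, B, C, D, E} — all of the relation — so {A, B} is a candidate key.
{A, C}⁺ = {A, B, C, D, E} — all of the relation — so {A, C} is a candidate key.
These are minimal and exhaustive — every other superkey contains one of them.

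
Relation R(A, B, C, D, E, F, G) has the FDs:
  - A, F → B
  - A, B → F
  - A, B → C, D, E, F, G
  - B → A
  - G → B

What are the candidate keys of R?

{A, F}, {B}, {G}

{B}⁺ = {A, B, C, D, E, F, G}, which is every attribute, so {B} is a candidate key.
{G}⁺ = {A, B, C, D, E, F, G}, which is every attribute, so {G} is a candidate key.
{A, F}⁺ = {A, B, C, D, E, F, G}, which is every attribute, so {A, F} is a candidate key.
These are minimal and exhaustive — every other superkey contains one of them.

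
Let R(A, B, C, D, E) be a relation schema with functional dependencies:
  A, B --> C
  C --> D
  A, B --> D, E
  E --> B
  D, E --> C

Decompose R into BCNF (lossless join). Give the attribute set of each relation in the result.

{A, C, E}; {B, E}; {C, D}

Candidate keys of the original relation: {A, B}, {A, E}.
Within {A, B, C, D, E}: {C}⁺ ∩ {A, B, C, D, E} = {C, D}, not the whole set, so C --> D violates BCNF; decompose into {C, D} and {A, B, C, E}.
{C, D}: every determinant is a superkey — BCNF.
Within {A, B, C, E}: {E}⁺ ∩ {A, B, C, E} = {B, E}, not the whole set, so E --> B violates BCNF; decompose into {B, E} and {A, C, E}.
{B, E}: every determinant is a superkey — BCNF.
{A, C, E}: every determinant is a superkey — BCNF.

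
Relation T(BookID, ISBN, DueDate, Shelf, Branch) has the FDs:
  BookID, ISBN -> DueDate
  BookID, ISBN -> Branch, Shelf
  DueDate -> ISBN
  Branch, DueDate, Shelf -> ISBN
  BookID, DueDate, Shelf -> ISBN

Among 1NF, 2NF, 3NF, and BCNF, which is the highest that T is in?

3NF

Candidate keys: {BookID, DueDate}, {BookID, ISBN}. Prime attributes: {BookID, DueDate, ISBN}.
For DueDate -> ISBN we have {DueDate}⁺ = {DueDate, ISBN}; {DueDate} is not a superkey, so BCNF fails.
Its right-hand attributes {ISBN} are all prime, as are those of every other non-superkey FD — the relation is in 3NF.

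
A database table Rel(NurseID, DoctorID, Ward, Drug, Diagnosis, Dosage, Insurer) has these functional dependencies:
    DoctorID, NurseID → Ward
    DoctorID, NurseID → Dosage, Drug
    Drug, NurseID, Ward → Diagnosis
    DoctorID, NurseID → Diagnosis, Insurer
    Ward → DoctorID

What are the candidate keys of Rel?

No FD produces {NurseID}, so it must be in every candidate key.
{DoctorID, NurseID}⁺ = {Diagnosis, DoctorID, Dosage, Drug, Insurer, NurseID, Ward} — all of the relation — so {DoctorID, NurseID} is a candidate key.
{NurseID, Ward}⁺ = {Diagnosis, DoctorID, Dosage, Drug, Insurer, NurseID, Ward} — all of the relation — so {NurseID, Ward} is a candidate key.
Any other superkey properly contains one of these, so there are no further candidate keys.

{DoctorID, NurseID}, {NurseID, Ward}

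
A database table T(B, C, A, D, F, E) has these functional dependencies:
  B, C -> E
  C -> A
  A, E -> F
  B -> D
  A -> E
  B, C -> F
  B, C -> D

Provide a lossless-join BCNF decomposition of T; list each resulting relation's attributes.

{A, C}; {A, E, F}; {B, C}; {B, D}

Candidate key of the original relation: {B, C}.
Within {A, B, C, D, E, F}: {C}⁺ ∩ {A, B, C, D, E, F} = {A, C, E, F}, not the whole set, so C -> A, E, F violates BCNF; decompose into {A, C, E, F} and {B, C, D}.
Within {A, C, E, F}: {A, E}⁺ ∩ {A, C, E, F} = {A, E, F}, not the whole set, so A, E -> F violates BCNF; decompose into {A, E, F} and {A, C, E}.
{A, E, F} is in BCNF.
Within {A, C, E}: {A}⁺ ∩ {A, C, E} = {A, E}, not the whole set, so A -> E violates BCNF; decompose into {A, E} and {A, C}.
{A, E} is in BCNF.
{A, C} is in BCNF.
Within {B, C, D}: {B}⁺ ∩ {B, C, D} = {B, D}, not the whole set, so B -> D violates BCNF; decompose into {B, D} and {B, C}.
{B, D} is in BCNF.
{B, C} is in BCNF.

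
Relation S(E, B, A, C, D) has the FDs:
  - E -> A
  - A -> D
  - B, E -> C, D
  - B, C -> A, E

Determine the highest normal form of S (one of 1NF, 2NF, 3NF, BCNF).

Candidate keys: {B, C}, {B, E}. Prime attributes: {B, C, E}.
For E -> A we have {E}⁺ = {A, D, E}; {E} is not a superkey, so BCNF fails.
E -> A has non-prime {A} on the right and a non-superkey on the left, so 3NF fails.
{E} is a proper subset of the key {B, E}, and {E}⁺ contains the non-prime attributes {A, D} — a partial dependency, so 2NF is violated.

1NF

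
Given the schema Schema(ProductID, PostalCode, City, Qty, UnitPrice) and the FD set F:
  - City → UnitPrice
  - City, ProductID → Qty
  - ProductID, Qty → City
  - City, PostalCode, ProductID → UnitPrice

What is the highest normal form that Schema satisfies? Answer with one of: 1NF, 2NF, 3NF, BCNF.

1NF

Candidate keys: {City, PostalCode, ProductID}, {PostalCode, ProductID, Qty}. Prime attributes: {City, PostalCode, ProductID, Qty}.
City → UnitPrice: {City}⁺ = {City, UnitPrice}, which is not all of the attributes, so the left side is not a superkey — BCNF is violated.
Because {UnitPrice} is non-prime and the left side of City → UnitPrice is not a superkey, the relation is not in 3NF.
{City} is a proper subset of the key {City, PostalCode, ProductID}, and {City}⁺ contains the non-prime attribute {UnitPrice} — a partial dependency, so 2NF is violated.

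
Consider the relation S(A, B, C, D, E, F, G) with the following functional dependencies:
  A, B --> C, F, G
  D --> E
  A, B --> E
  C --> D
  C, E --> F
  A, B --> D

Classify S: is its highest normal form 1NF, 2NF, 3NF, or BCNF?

Candidate key: {A, B}. Prime attributes: {A, B}.
D --> E breaks BCNF: {D}⁺ = {D, E}, so {D} is not a superkey.
D --> E has non-prime {E} on the right and a non-superkey on the left, so 3NF fails.
No non-prime attribute depends on a proper subset of any candidate key, so 2NF holds.

2NF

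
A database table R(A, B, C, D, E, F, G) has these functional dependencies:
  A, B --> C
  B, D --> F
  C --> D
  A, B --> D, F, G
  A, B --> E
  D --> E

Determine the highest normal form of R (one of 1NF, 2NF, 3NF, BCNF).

2NF

Candidate key: {A, B}. Prime attributes: {A, B}.
B, D --> F: {B, D}⁺ = {B, D, E, F}, which is not all of the attributes, so the left side is not a superkey — BCNF is violated.
Because {F} is non-prime and the left side of B, D --> F is not a superkey, the relation is not in 3NF.
Checking every proper subset of each key, none determines a non-prime attribute — 2NF is satisfied.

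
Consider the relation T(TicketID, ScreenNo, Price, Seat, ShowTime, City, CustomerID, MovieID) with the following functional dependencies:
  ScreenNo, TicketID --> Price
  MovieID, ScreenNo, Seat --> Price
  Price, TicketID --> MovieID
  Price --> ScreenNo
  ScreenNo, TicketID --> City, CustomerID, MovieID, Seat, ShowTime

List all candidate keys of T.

{TicketID} never appears on the right of any FD, so every key must include it.
{Price, TicketID}⁺ = {City, CustomerID, MovieID, Price, ScreenNo, Seat, ShowTime, TicketID} — all of the relation — so {Price, TicketID} is a candidate key.
{ScreenNo, TicketID}⁺ = {City, CustomerID, MovieID, Price, ScreenNo, Seat, ShowTime, TicketID} — all of the relation — so {ScreenNo, TicketID} is a candidate key.
Any other superkey properly contains one of these, so there are no further candidate keys.

{Price, TicketID}, {ScreenNo, TicketID}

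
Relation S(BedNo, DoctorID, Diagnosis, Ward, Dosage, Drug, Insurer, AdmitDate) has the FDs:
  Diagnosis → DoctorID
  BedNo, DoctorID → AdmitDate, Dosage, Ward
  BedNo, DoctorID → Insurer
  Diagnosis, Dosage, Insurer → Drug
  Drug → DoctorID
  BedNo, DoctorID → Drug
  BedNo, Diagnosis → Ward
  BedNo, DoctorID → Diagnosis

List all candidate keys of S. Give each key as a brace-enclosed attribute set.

{BedNo, Diagnosis}, {BedNo, DoctorID}, {BedNo, Drug}

{BedNo} never appears on the right of any FD, so every key must include it.
{BedNo, Diagnosis}⁺ = {AdmitDate, BedNo, Diagnosis, DoctorID, Dosage, Drug, Insurer, Ward} — all of the relation — so {BedNo, Diagnosis} is a candidate key.
{BedNo, DoctorID}⁺ = {AdmitDate, BedNo, Diagnosis, DoctorID, Dosage, Drug, Insurer, Ward} — all of the relation — so {BedNo, DoctorID} is a candidate key.
{BedNo, Drug}⁺ = {AdmitDate, BedNo, Diagnosis, DoctorID, Dosage, Drug, Insurer, Ward} — all of the relation — so {BedNo, Drug} is a candidate key.
These are minimal and exhaustive — every other superkey contains one of them.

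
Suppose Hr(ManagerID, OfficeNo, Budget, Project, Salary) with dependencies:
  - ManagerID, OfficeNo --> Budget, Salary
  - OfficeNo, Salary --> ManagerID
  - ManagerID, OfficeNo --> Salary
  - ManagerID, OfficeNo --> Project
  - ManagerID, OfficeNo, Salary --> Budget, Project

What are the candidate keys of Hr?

{ManagerID, OfficeNo}, {OfficeNo, Salary}

{OfficeNo} never appears on the right of any FD, so every key must include it.
{ManagerID, OfficeNo}⁺ = {Budget, ManagerID, OfficeNo, Project, Salary}, which is every attribute, so {ManagerID, OfficeNo} is a candidate key.
{OfficeNo, Salary}⁺ = {Budget, ManagerID, OfficeNo, Project, Salary}, which is every attribute, so {OfficeNo, Salary} is a candidate key.
No proper subset of any of these is a key, and no other minimal superkey exists.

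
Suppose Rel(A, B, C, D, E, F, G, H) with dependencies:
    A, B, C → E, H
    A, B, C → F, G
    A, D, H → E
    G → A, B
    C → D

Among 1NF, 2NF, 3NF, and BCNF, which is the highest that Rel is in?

Candidate keys: {A, B, C}, {C, G}. Prime attributes: {A, B, C, G}.
A, D, H → E: {A, D, H}⁺ = {A, D, E, H}, which is not all of the attributes, so the left side is not a superkey — BCNF is violated.
A, D, H → E has non-prime {E} on the right and a non-superkey on the left, so 3NF fails.
{C} is a proper subset of the key {C, G}, and {C}⁺ contains the non-prime attribute {D} — a partial dependency, so 2NF is violated.

1NF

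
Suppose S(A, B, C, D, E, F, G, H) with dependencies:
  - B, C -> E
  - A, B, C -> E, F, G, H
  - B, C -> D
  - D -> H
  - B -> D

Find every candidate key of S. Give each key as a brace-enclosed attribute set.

{A, B, C} never appear on the right of any FD, so every key must include all of them.
{A, B, C}⁺ = {A, B, C, D, E, F, G, H}, which is every attribute, so {A, B, C} is a candidate key.
Every other attribute set either contains this one or has a smaller closure.

{A, B, C}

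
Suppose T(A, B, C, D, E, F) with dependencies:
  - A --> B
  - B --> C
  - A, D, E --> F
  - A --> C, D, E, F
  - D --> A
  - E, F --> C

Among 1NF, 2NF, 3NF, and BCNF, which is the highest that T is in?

2NF

Candidate keys: {A}, {D}. Prime attributes: {A, D}.
B --> C: {B}⁺ = {B, C}, which is not all of the attributes, so the left side is not a superkey — BCNF is violated.
Because {C} is non-prime and the left side of B --> C is not a superkey, the relation is not in 3NF.
Every candidate key is a single attribute, so no partial dependency is possible; 2NF holds.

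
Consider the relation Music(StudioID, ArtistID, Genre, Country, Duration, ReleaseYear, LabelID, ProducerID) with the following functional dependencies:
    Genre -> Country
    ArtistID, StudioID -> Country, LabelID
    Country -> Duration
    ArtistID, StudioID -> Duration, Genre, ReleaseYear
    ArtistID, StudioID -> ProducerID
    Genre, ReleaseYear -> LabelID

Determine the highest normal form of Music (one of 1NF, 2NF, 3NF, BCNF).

Candidate key: {ArtistID, StudioID}. Prime attributes: {ArtistID, StudioID}.
Genre -> Country: {Genre}⁺ = {Country, Duration, Genre}, which is not all of the attributes, so the left side is not a superkey — BCNF is violated.
Genre -> Country determines the non-prime attribute {Country} from a non-superkey — 3NF is violated.
No non-prime attribute depends on a proper subset of any candidate key, so 2NF holds.

2NF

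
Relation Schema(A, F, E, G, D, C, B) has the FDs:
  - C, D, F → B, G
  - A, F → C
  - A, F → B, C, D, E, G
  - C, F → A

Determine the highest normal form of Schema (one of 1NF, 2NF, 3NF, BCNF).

Candidate keys: {A, F}, {C, F}. Prime attributes: {A, C, F}.
Every FD has a superkey on the left, so the relation is in BCNF.

BCNF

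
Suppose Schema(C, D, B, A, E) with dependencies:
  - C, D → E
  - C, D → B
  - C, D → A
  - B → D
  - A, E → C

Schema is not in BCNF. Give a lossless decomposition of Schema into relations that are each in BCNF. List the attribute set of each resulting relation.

{A, B, E}; {A, C, E}; {B, D}

Candidate keys of the original relation: {A, B, E}, {A, D, E}, {B, C}, {C, D}.
Within {A, B, C, D, E}: {B}⁺ ∩ {A, B, C, D, E} = {B, D}, not the whole set, so B → D violates BCNF; decompose into {B, D} and {A, B, C, E}.
{B, D} has no BCNF violation.
Within {A, B, C, E}: {A, E}⁺ ∩ {A, B, C, E} = {A, C, E}, not the whole set, so A, E → C violates BCNF; decompose into {A, C, E} and {A, B, E}.
{A, C, E} has no BCNF violation.
{A, B, E} has no BCNF violation.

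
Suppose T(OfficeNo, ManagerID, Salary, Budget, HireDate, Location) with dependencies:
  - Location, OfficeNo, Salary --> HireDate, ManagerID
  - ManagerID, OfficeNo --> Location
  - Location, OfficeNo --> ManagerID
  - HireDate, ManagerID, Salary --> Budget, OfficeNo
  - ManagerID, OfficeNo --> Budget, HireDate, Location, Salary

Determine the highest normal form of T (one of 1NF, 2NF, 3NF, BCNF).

BCNF

Candidate keys: {HireDate, ManagerID, Salary}, {Location, OfficeNo}, {ManagerID, OfficeNo}. Prime attributes: {HireDate, Location, ManagerID, OfficeNo, Salary}.
The left-hand side of every FD is a superkey, so BCNF is satisfied.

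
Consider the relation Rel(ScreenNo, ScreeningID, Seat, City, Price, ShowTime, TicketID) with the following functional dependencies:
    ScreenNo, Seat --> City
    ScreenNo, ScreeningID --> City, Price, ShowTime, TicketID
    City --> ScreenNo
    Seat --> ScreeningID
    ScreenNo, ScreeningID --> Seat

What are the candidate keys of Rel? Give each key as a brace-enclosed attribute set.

{City, ScreeningID}⁺ = {City, Price, ScreenNo, ScreeningID, Seat, ShowTime, TicketID} — all of the relation — so {City, ScreeningID} is a candidate key.
{City, Seat}⁺ = {City, Price, ScreenNo, ScreeningID, Seat, ShowTime, TicketID} — all of the relation — so {City, Seat} is a candidate key.
{ScreenNo, ScreeningID}⁺ = {City, Price, ScreenNo, ScreeningID, Seat, ShowTime, TicketID} — all of the relation — so {ScreenNo, ScreeningID} is a candidate key.
{ScreenNo, Seat}⁺ = {City, Price, ScreenNo, ScreeningID, Seat, ShowTime, TicketID} — all of the relation — so {ScreenNo, Seat} is a candidate key.
No proper subset of any of these is a key, and no other minimal superkey exists.

{City, ScreeningID}, {City, Seat}, {ScreenNo, ScreeningID}, {ScreenNo, Seat}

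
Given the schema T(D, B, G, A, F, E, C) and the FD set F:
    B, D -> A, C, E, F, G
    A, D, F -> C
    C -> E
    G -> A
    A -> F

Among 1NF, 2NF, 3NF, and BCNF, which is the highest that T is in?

2NF

Candidate key: {B, D}. Prime attributes: {B, D}.
A, D, F -> C: {A, D, F}⁺ = {A, C, D, E, F}, which is not all of the attributes, so the left side is not a superkey — BCNF is violated.
Because {C} is non-prime and the left side of A, D, F -> C is not a superkey, the relation is not in 3NF.
Checking every proper subset of each key, none determines a non-prime attribute — 2NF is satisfied.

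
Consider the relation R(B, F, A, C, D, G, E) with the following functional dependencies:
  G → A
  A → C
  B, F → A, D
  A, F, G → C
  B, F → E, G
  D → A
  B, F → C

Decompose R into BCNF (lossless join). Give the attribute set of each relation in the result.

{A, C}; {A, G}; {B, D, E, F, G}

Candidate key of the original relation: {B, F}.
Within {A, B, C, D, E, F, G}: {G}⁺ ∩ {A, B, C, D, E, F, G} = {A, C, G}, not the whole set, so G → A, C violates BCNF; decompose into {A, C, G} and {B, D, E, F, G}.
Within {A, C, G}: {A}⁺ ∩ {A, C, G} = {A, C}, not the whole set, so A → C violates BCNF; decompose into {A, C} and {A, G}.
{A, C} is in BCNF.
{A, G} is in BCNF.
{B, D, E, F, G} is in BCNF.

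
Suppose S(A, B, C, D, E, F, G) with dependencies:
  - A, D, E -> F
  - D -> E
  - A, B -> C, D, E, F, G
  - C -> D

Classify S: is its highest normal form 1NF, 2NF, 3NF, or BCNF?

2NF

Candidate key: {A, B}. Prime attributes: {A, B}.
For A, D, E -> F we have {A, D, E}⁺ = {A, D, E, F}; {A, D, E} is not a superkey, so BCNF fails.
A, D, E -> F has non-prime {F} on the right and a non-superkey on the left, so 3NF fails.
Checking every proper subset of each key, none determines a non-prime attribute — 2NF is satisfied.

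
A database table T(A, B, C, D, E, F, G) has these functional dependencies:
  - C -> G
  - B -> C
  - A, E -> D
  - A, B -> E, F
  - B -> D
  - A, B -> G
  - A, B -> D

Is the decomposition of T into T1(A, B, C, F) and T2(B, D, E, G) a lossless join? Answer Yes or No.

No

The shared attributes are {B} and {B}⁺ = {B, C, D, G}.
The closure covers neither T1 nor T2 entirely; the join is not lossless.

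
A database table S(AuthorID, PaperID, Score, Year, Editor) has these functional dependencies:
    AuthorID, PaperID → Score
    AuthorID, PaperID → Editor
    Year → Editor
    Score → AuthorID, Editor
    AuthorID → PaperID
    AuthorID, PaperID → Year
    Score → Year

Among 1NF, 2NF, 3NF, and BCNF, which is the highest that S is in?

Candidate keys: {AuthorID}, {Score}. Prime attributes: {AuthorID, Score}.
Year → Editor breaks BCNF: {Year}⁺ = {Editor, Year}, so {Year} is not a superkey.
Because {Editor} is non-prime and the left side of Year → Editor is not a superkey, the relation is not in 3NF.
With only single-attribute keys there can be no partial dependency, so 2NF holds.

2NF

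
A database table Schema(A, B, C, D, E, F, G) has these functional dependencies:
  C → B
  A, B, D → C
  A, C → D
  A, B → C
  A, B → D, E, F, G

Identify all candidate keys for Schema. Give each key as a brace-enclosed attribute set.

{A, B}, {A, C}

No FD produces {A}, so it must be in every candidate key.
{A, B} is a candidate key since {A, B}⁺ = {A, B, C, D, E, F, G} covers every attribute.
{A, C} is a candidate key since {A, C}⁺ = {A, B, C, D, E, F, G} covers every attribute.
Any other superkey properly contains one of these, so there are no further candidate keys.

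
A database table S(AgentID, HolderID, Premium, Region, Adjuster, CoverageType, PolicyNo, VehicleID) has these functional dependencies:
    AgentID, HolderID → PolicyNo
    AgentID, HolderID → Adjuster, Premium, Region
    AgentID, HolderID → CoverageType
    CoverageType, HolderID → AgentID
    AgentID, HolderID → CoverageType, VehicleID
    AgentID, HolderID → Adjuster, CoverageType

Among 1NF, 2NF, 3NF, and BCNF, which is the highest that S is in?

BCNF

Candidate keys: {AgentID, HolderID}, {CoverageType, HolderID}. Prime attributes: {AgentID, CoverageType, HolderID}.
Each dependency's left side is a superkey — BCNF holds.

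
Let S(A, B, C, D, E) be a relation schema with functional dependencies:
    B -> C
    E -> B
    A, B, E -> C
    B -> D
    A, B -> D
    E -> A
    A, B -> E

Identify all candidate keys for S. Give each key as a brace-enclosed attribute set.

Closure of {E} is {A, B, C, D, E}, the whole schema; {E} is a candidate key.
Closure of {A, B} is {A, B, C, D, E}, the whole schema; {A, B} is a candidate key.
These are minimal and exhaustive — every other superkey contains one of them.

{A, B}, {E}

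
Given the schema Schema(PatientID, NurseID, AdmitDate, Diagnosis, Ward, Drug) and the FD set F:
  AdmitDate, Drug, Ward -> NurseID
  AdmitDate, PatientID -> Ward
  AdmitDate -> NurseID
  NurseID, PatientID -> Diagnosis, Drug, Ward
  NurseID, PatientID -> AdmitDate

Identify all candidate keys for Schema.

{PatientID} never appears on the right of any FD, so every key must include it.
{AdmitDate, PatientID}⁺ = {AdmitDate, Diagnosis, Drug, NurseID, PatientID, Ward}, which is every attribute, so {AdmitDate, PatientID} is a candidate key.
{NurseID, PatientID}⁺ = {AdmitDate, Diagnosis, Drug, NurseID, PatientID, Ward}, which is every attribute, so {NurseID, PatientID} is a candidate key.
These are minimal and exhaustive — every other superkey contains one of them.

{AdmitDate, PatientID}, {NurseID, PatientID}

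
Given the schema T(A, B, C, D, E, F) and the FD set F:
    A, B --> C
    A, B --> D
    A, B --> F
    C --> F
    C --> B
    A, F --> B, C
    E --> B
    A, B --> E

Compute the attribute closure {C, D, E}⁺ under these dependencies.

Start with {C, D, E}.
C --> F applies; add {F} → now {C, D, E, F}.
C --> B applies; add {B} → now {B, C, D, E, F}.
No further FD applies.

{B, C, D, E, F}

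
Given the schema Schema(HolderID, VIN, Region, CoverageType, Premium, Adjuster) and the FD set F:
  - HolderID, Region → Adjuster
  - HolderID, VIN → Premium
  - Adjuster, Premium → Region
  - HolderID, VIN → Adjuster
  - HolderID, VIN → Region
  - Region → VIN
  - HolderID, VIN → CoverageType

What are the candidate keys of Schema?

{Adjuster, HolderID, Premium}, {HolderID, Region}, {HolderID, VIN}

{HolderID} never appears on the right of any FD, so every key must include it.
{HolderID, Region}⁺ = {Adjuster, CoverageType, HolderID, Premium, Region, VIN}, which is every attribute, so {HolderID, Region} is a candidate key.
{HolderID, VIN}⁺ = {Adjuster, CoverageType, HolderID, Premium, Region, VIN}, which is every attribute, so {HolderID, VIN} is a candidate key.
{Adjuster, HolderID, Premium}⁺ = {Adjuster, CoverageType, HolderID, Premium, Region, VIN}, which is every attribute, so {Adjuster, HolderID, Premium} is a candidate key.
No proper subset of any of these is a key, and no other minimal superkey exists.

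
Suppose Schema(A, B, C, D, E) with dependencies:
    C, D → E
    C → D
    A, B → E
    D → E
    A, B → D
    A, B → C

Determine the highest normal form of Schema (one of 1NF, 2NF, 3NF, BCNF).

Candidate key: {A, B}. Prime attributes: {A, B}.
For C, D → E we have {C, D}⁺ = {C, D, E}; {C, D} is not a superkey, so BCNF fails.
C, D → E has non-prime {E} on the right and a non-superkey on the left, so 3NF fails.
Checking every proper subset of each key, none determines a non-prime attribute — 2NF is satisfied.

2NF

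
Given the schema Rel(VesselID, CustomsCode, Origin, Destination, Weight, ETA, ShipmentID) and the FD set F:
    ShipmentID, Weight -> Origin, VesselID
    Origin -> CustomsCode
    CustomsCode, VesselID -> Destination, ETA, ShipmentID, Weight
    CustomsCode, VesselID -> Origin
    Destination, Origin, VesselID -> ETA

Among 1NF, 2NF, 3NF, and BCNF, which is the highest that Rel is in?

3NF

Candidate keys: {CustomsCode, VesselID}, {Origin, VesselID}, {ShipmentID, Weight}. Prime attributes: {CustomsCode, Origin, ShipmentID, VesselID, Weight}.
For Origin -> CustomsCode we have {Origin}⁺ = {CustomsCode, Origin}; {Origin} is not a superkey, so BCNF fails.
Its right-hand attributes {CustomsCode} are all prime, as are those of every other non-superkey FD — the relation is in 3NF.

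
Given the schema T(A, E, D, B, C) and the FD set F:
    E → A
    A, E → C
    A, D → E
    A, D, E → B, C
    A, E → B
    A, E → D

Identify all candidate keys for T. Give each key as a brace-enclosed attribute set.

{E}⁺ = {A, B, C, D, E}, which is every attribute, so {E} is a candidate key.
{A, D}⁺ = {A, B, C, D, E}, which is every attribute, so {A, D} is a candidate key.
Any other superkey properly contains one of these, so there are no further candidate keys.

{A, D}, {E}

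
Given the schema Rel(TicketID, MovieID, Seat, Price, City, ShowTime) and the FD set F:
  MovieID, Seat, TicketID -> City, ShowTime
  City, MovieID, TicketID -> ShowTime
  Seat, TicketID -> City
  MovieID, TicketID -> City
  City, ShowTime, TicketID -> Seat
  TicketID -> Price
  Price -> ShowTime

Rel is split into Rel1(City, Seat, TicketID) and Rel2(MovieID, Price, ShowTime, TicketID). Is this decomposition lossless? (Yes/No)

No

Rel1 ∩ Rel2 = {TicketID}; its closure under F is {Price, ShowTime, TicketID}.
Neither Rel1 nor Rel2 is contained in that closure, so the decomposition is lossy.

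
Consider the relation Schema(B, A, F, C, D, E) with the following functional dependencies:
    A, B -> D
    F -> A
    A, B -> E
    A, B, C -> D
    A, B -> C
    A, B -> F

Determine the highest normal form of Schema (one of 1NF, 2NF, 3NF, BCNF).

Candidate keys: {A, B}, {B, F}. Prime attributes: {A, B, F}.
F -> A breaks BCNF: {F}⁺ = {A, F}, so {F} is not a superkey.
Its right-hand attributes {A} are all prime, as are those of every other non-superkey FD — the relation is in 3NF.

3NF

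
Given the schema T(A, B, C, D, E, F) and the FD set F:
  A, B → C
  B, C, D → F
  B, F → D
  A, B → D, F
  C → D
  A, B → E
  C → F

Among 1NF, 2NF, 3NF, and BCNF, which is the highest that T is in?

2NF

Candidate key: {A, B}. Prime attributes: {A, B}.
For B, C, D → F we have {B, C, D}⁺ = {B, C, D, F}; {B, C, D} is not a superkey, so BCNF fails.
Because {F} is non-prime and the left side of B, C, D → F is not a superkey, the relation is not in 3NF.
No non-prime attribute depends on a proper subset of any candidate key, so 2NF holds.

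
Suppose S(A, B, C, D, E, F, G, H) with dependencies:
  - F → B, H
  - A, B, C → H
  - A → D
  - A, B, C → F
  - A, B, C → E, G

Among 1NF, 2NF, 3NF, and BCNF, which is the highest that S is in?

1NF

Candidate keys: {A, B, C}, {A, C, F}. Prime attributes: {A, B, C, F}.
F → B, H: {F}⁺ = {B, F, H}, which is not all of the attributes, so the left side is not a superkey — BCNF is violated.
F → B, H determines the non-prime attribute {H} from a non-superkey — 3NF is violated.
{A} is a proper subset of the key {A, B, C}, and {A}⁺ contains the non-prime attribute {D} — a partial dependency, so 2NF is violated.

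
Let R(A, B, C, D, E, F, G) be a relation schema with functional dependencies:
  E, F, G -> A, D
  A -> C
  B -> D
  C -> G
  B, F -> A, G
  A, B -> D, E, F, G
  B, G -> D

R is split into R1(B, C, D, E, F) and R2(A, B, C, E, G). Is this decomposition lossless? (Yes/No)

R1 ∩ R2 = {B, C, E}; its closure under F is {B, C, D, E, G}.
The closure covers neither R1 nor R2 entirely; the join is not lossless.

No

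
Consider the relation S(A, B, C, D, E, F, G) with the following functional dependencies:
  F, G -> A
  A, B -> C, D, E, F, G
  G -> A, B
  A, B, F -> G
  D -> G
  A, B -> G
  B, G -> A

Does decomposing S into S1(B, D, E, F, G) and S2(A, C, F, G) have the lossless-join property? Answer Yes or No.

Yes

S1 ∩ S2 = {F, G}; its closure under F is {A, B, C, D, E, F, G}.
S1 is contained in that closure, so S1 ∩ S2 -> S1 holds and the join is lossless.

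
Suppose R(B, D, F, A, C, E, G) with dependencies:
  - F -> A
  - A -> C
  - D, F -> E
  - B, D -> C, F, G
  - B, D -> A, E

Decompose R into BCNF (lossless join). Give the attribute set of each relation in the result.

Candidate key of the original relation: {B, D}.
{A, B, C, D, E, F, G}: {F} determines {A, C, F} here but is not a superkey — split on F -> A, C, giving {A, C, F} and {B, D, E, F, G}.
{A, C, F}: {A} determines {A, C} here but is not a superkey — split on A -> C, giving {A, C} and {A, F}.
{A, C} is in BCNF.
{A, F} is in BCNF.
{B, D, E, F, G}: {D, F} determines {D, E, F} here but is not a superkey — split on D, F -> E, giving {D, E, F} and {B, D, F, G}.
{D, E, F} is in BCNF.
{B, D, F, G} is in BCNF.

{A, C}; {A, F}; {B, D, F, G}; {D, E, F}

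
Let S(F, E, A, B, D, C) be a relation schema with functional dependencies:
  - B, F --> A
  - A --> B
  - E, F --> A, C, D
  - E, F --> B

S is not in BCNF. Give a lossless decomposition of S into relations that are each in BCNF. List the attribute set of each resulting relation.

Candidate key of the original relation: {E, F}.
Within {A, B, C, D, E, F}: {B, F}⁺ ∩ {A, B, C, D, E, F} = {A, B, F}, not the whole set, so B, F --> A violates BCNF; decompose into {A, B, F} and {B, C, D, E, F}.
Within {A, B, F}: {A}⁺ ∩ {A, B, F} = {A, B}, not the whole set, so A --> B violates BCNF; decompose into {A, B} and {A, F}.
{A, B} is in BCNF.
{A, F} is in BCNF.
{B, C, D, E, F} is in BCNF.

{A, B}; {A, F}; {B, C, D, E, F}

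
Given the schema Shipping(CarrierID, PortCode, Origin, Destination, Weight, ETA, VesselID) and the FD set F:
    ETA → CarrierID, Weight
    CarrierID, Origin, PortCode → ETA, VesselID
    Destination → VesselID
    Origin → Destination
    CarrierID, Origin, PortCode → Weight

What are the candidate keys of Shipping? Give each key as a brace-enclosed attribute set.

{CarrierID, Origin, PortCode}, {ETA, Origin, PortCode}

No FD produces {Origin, PortCode}, so they must be in every candidate key.
{CarrierID, Origin, PortCode}⁺ = {CarrierID, Destination, ETA, Origin, PortCode, VesselID, Weight}, which is every attribute, so {CarrierID, Origin, PortCode} is a candidate key.
{ETA, Origin, PortCode}⁺ = {CarrierID, Destination, ETA, Origin, PortCode, VesselID, Weight}, which is every attribute, so {ETA, Origin, PortCode} is a candidate key.
These are minimal and exhaustive — every other superkey contains one of them.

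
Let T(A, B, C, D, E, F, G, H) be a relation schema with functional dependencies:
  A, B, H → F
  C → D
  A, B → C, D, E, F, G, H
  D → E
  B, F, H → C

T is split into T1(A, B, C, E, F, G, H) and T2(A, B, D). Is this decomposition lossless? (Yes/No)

Yes

The shared attributes are {A, B} and {A, B}⁺ = {A, B, C, D, E, F, G, H}.
T1 is contained in that closure, so T1 ∩ T2 → T1 holds and the join is lossless.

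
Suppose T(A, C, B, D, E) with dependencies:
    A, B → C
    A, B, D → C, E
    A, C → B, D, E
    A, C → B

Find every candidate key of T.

No FD produces {A}, so it must be in every candidate key.
{A, B}⁺ = {A, B, C, D, E}, which is every attribute, so {A, B} is a candidate key.
{A, C}⁺ = {A, B, C, D, E}, which is every attribute, so {A, C} is a candidate key.
Any other superkey properly contains one of these, so there are no further candidate keys.

{A, B}, {A, C}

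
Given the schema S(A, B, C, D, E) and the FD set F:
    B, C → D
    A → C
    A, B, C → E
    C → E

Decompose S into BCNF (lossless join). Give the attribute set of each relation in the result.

Candidate key of the original relation: {A, B}.
{A, B, C, D, E}: {B, C} determines {B, C, D, E} here but is not a superkey — split on B, C → D, E, giving {B, C, D, E} and {A, B, C}.
{B, C, D, E}: {C} determines {C, E} here but is not a superkey — split on C → E, giving {C, E} and {B, C, D}.
{C, E} has no BCNF violation.
{B, C, D} has no BCNF violation.
{A, B, C}: {A} determines {A, C} here but is not a superkey — split on A → C, giving {A, C} and {A, B}.
{A, C} has no BCNF violation.
{A, B} has no BCNF violation.

{A, B}; {A, C}; {B, C, D}; {C, E}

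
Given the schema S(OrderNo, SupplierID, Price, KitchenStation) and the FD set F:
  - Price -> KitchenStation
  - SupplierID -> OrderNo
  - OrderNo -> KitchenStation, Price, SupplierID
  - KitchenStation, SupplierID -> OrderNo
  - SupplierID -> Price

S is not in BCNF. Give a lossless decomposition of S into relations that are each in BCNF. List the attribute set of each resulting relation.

Candidate keys of the original relation: {OrderNo}, {SupplierID}.
Within {KitchenStation, OrderNo, Price, SupplierID}: {Price}⁺ ∩ {KitchenStation, OrderNo, Price, SupplierID} = {KitchenStation, Price}, not the whole set, so Price -> KitchenStation violates BCNF; decompose into {KitchenStation, Price} and {OrderNo, Price, SupplierID}.
{KitchenStation, Price} has no BCNF violation.
{OrderNo, Price, SupplierID} has no BCNF violation.

{KitchenStation, Price}; {OrderNo, Price, SupplierID}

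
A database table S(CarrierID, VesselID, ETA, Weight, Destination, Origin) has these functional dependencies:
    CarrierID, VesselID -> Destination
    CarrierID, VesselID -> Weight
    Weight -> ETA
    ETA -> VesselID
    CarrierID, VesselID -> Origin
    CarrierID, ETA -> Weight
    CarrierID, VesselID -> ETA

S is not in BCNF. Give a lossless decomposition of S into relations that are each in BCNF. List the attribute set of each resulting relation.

Candidate keys of the original relation: {CarrierID, ETA}, {CarrierID, VesselID}, {CarrierID, Weight}.
In {CarrierID, Destination, ETA, Origin, VesselID, Weight}, {Weight} is not a superkey ({Weight}⁺ restricted to this set is {ETA, VesselID, Weight}), so split on Weight -> ETA, VesselID into {ETA, VesselID, Weight} and {CarrierID, Destination, Origin, Weight}.
In {ETA, VesselID, Weight}, {ETA} is not a superkey ({ETA}⁺ restricted to this set is {ETA, VesselID}), so split on ETA -> VesselID into {ETA, VesselID} and {ETA, Weight}.
{ETA, VesselID}: every determinant is a superkey — BCNF.
{ETA, Weight}: every determinant is a superkey — BCNF.
{CarrierID, Destination, Origin, Weight}: every determinant is a superkey — BCNF.

{CarrierID, Destination, Origin, Weight}; {ETA, VesselID}; {ETA, Weight}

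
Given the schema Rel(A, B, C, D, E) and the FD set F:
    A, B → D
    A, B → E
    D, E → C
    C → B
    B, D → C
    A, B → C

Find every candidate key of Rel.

{A} never appears on the right of any FD, so every key must include it.
Closure of {A, B} is {A, B, C, D, E}, the whole schema; {A, B} is a candidate key.
Closure of {A, C} is {A, B, C, D, E}, the whole schema; {A, C} is a candidate key.
Closure of {A, D, E} is {A, B, C, D, E}, the whole schema; {A, D, E} is a candidate key.
These are minimal and exhaustive — every other superkey contains one of them.

{A, B}, {A, C}, {A, D, E}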